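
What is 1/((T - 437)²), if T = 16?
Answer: 1/177241 ≈ 5.6420e-6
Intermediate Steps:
1/((T - 437)²) = 1/((16 - 437)²) = 1/((-421)²) = 1/177241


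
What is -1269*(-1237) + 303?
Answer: 1570056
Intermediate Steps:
-1269*(-1237) + 303 = 1569753 + 303 = 1570056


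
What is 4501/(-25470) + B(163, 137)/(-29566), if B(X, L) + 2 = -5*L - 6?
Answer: -28856464/188261505 ≈ -0.15328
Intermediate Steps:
B(X, L) = -8 - 5*L (B(X, L) = -2 + (-5*L - 6) = -2 + (-6 - 5*L) = -8 - 5*L)
4501/(-25470) + B(163, 137)/(-29566) = 4501/(-25470) + (-8 - 5*137)/(-29566) = 4501*(-1/25470) + (-8 - 685)*(-1/29566) = -4501/25470 - 693*(-1/29566) = -4501/25470 + 693/29566 = -28856464/188261505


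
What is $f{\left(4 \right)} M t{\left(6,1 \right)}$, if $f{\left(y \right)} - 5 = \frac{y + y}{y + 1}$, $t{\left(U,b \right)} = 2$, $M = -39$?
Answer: $- \frac{2574}{5} \approx -514.8$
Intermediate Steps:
$f{\left(y \right)} = 5 + \frac{2 y}{1 + y}$ ($f{\left(y \right)} = 5 + \frac{y + y}{y + 1} = 5 + \frac{2 y}{1 + y}$)
$f{\left(4 \right)} M t{\left(6,1 \right)} = \frac{5 + 7 \cdot 4}{1 + 4} \left(-39\right) 2 = \frac{5 + 28}{5} \left(-39\right) 2 = \frac{1}{5} \cdot 33 \left(-39\right) 2 = \frac{33}{5} \left(-39\right) 2 = \left(- \frac{1287}{5}\right) 2 = - \frac{2574}{5}$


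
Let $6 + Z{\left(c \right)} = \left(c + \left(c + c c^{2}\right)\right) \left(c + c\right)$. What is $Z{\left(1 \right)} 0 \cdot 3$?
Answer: $0$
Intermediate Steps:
$Z{\left(c \right)} = -6 + 2 c \left(c^{3} + 2 c\right)$ ($Z{\left(c \right)} = -6 + \left(c + \left(c + c c^{2}\right)\right) \left(c + c\right) = -6 + \left(c + \left(c + c^{3}\right)\right) 2 c = -6 + \left(c^{3} + 2 c\right) 2 c = -6 + 2 c \left(c^{3} + 2 c\right)$)
$Z{\left(1 \right)} 0 \cdot 3 = \left(-6 + 2 \cdot 1^{4} + 4 \cdot 1^{2}\right) 0 \cdot 3 = \left(-6 + 2 \cdot 1 + 4 \cdot 1\right) 0 \cdot 3 = \left(-6 + 2 + 4\right) 0 \cdot 3 = 0 \cdot 0 \cdot 3 = 0 \cdot 3 = 0$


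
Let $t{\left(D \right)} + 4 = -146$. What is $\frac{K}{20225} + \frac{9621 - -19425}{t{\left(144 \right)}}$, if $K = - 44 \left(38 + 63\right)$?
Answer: $- \frac{3920813}{20225} \approx -193.86$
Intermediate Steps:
$t{\left(D \right)} = -150$ ($t{\left(D \right)} = -4 - 146 = -150$)
$K = -4444$ ($K = \left(-44\right) 101 = -4444$)
$\frac{K}{20225} + \frac{9621 - -19425}{t{\left(144 \right)}} = - \frac{4444}{20225} + \frac{9621 - -19425}{-150} = \left(-4444\right) \frac{1}{20225} + \left(9621 + 19425\right) \left(- \frac{1}{150}\right) = - \frac{4444}{20225} + 29046 \left(- \frac{1}{150}\right) = - \frac{4444}{20225} - \frac{4841}{25} = - \frac{3920813}{20225}$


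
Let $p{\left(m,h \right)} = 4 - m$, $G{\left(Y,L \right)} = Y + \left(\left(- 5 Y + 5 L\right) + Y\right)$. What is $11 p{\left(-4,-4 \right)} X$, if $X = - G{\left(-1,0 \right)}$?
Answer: $-264$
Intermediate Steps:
$G{\left(Y,L \right)} = - 3 Y + 5 L$ ($G{\left(Y,L \right)} = Y + \left(- 4 Y + 5 L\right) = - 3 Y + 5 L$)
$X = -3$ ($X = - (\left(-3\right) \left(-1\right) + 5 \cdot 0) = - (3 + 0) = \left(-1\right) 3 = -3$)
$11 p{\left(-4,-4 \right)} X = 11 \left(4 - -4\right) \left(-3\right) = 11 \left(4 + 4\right) \left(-3\right) = 11 \cdot 8 \left(-3\right) = 88 \left(-3\right) = -264$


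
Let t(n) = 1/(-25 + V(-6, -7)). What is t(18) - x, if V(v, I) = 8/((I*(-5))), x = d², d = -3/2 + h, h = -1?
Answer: -21815/3468 ≈ -6.2904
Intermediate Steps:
d = -5/2 (d = -3/2 - 1 = -5/2 ≈ -2.5000)
x = 25/4 (x = (-5/2)² = 25/4 ≈ 6.2500)
V(v, I) = -8/(5*I) (V(v, I) = 8/((-5*I)) = 8*(-1/(5*I)) = -8/(5*I))
t(n) = -35/867 (t(n) = 1/(-25 - 8/5/(-7)) = 1/(-25 - 8/5*(-⅐)) = 1/(-25 + 8/35) = 1/(-867/35) = -35/867)
t(18) - x = -35/867 - 1*25/4 = -35/867 - 25/4 = -21815/3468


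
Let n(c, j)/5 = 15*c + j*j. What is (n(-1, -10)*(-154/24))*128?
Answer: -1047200/3 ≈ -3.4907e+5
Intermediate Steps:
n(c, j) = 5*j² + 75*c (n(c, j) = 5*(15*c + j*j) = 5*(15*c + j²) = 5*(j² + 15*c) = 5*j² + 75*c)
(n(-1, -10)*(-154/24))*128 = ((5*(-10)² + 75*(-1))*(-154/24))*128 = ((5*100 - 75)*(-154*1/24))*128 = ((500 - 75)*(-77/12))*128 = (425*(-77/12))*128 = -32725/12*128 = -1047200/3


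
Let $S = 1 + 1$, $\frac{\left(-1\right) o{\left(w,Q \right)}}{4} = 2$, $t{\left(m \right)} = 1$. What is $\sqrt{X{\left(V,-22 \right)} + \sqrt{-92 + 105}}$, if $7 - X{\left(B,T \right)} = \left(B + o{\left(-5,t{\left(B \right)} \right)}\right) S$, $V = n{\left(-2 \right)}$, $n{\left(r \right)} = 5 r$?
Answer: $\sqrt{43 + \sqrt{13}} \approx 6.8268$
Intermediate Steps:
$o{\left(w,Q \right)} = -8$ ($o{\left(w,Q \right)} = \left(-4\right) 2 = -8$)
$V = -10$ ($V = 5 \left(-2\right) = -10$)
$S = 2$
$X{\left(B,T \right)} = 23 - 2 B$ ($X{\left(B,T \right)} = 7 - \left(B - 8\right) 2 = 7 - \left(-8 + B\right) 2 = 7 - \left(-16 + 2 B\right) = 23 - 2 B$)
$\sqrt{X{\left(V,-22 \right)} + \sqrt{-92 + 105}} = \sqrt{\left(23 - -20\right) + \sqrt{-92 + 105}} = \sqrt{\left(23 + 20\right) + \sqrt{13}} = \sqrt{43 + \sqrt{13}}$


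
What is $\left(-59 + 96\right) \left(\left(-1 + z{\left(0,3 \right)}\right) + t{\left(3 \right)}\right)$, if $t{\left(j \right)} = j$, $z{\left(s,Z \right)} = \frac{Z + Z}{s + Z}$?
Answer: $148$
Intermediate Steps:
$z{\left(s,Z \right)} = \frac{2 Z}{Z + s}$
$\left(-59 + 96\right) \left(\left(-1 + z{\left(0,3 \right)}\right) + t{\left(3 \right)}\right) = \left(-59 + 96\right) \left(\left(-1 + 2 \cdot 3 \frac{1}{3 + 0}\right) + 3\right) = 37 \left(\left(-1 + 2 \cdot 3 \cdot \frac{1}{3}\right) + 3\right) = 37 \left(\left(-1 + 2\right) + 3\right) = 37 \left(1 + 3\right) = 37 \cdot 4 = 148$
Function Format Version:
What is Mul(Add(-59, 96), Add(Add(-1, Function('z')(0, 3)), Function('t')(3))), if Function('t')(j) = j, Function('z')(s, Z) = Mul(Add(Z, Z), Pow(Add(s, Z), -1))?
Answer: 148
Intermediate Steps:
Function('z')(s, Z) = Mul(2, Z, Pow(Add(Z, s), -1)) (Function('z')(s, Z) = Mul(Mul(2, Z), Pow(Add(Z, s), -1)) = Mul(2, Z, Pow(Add(Z, s), -1)))
Mul(Add(-59, 96), Add(Add(-1, Function('z')(0, 3)), Function('t')(3))) = Mul(Add(-59, 96), Add(Add(-1, Mul(2, 3, Pow(Add(3, 0), -1))), 3)) = Mul(37, Add(Add(-1, Mul(2, 3, Pow(3, -1))), 3)) = Mul(37, Add(Add(-1, Mul(2, 3, Rational(1, 3))), 3)) = Mul(37, Add(Add(-1, 2), 3)) = Mul(37, Add(1, 3)) = Mul(37, 4) = 148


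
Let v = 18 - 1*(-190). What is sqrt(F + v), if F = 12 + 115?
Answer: sqrt(335) ≈ 18.303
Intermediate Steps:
F = 127
v = 208 (v = 18 + 190 = 208)
sqrt(F + v) = sqrt(127 + 208) = sqrt(335)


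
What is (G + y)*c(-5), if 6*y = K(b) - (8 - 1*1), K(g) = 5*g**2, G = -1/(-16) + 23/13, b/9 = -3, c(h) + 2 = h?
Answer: -2656465/624 ≈ -4257.2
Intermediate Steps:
c(h) = -2 + h
b = -27 (b = 9*(-3) = -27)
G = 381/208 (G = -1*(-1/16) + 23*(1/13) = 1/16 + 23/13 = 381/208 ≈ 1.8317)
y = 1819/3 (y = (5*(-27)**2 - (8 - 1*1))/6 = (5*729 - (8 - 1))/6 = (3645 - 1*7)/6 = (3645 - 7)/6 = (1/6)*3638 = 1819/3 ≈ 606.33)
(G + y)*c(-5) = (381/208 + 1819/3)*(-2 - 5) = (379495/624)*(-7) = -2656465/624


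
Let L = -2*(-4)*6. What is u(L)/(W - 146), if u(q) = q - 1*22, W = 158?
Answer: 13/6 ≈ 2.1667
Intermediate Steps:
L = 48 (L = 8*6 = 48)
u(q) = -22 + q (u(q) = q - 22 = -22 + q)
u(L)/(W - 146) = (-22 + 48)/(158 - 146) = 26/12 = (1/12)*26 = 13/6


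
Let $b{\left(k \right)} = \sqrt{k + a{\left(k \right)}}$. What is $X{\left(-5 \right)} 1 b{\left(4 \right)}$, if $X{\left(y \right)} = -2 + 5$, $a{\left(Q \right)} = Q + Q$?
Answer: $6 \sqrt{3} \approx 10.392$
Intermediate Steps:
$a{\left(Q \right)} = 2 Q$
$b{\left(k \right)} = \sqrt{3} \sqrt{k}$ ($b{\left(k \right)} = \sqrt{k + 2 k} = \sqrt{3 k} = \sqrt{3} \sqrt{k}$)
$X{\left(y \right)} = 3$
$X{\left(-5 \right)} 1 b{\left(4 \right)} = 3 \cdot 1 \sqrt{3} \sqrt{4} = 3 \sqrt{3} \cdot 2 = 3 \cdot 2 \sqrt{3} = 6 \sqrt{3}$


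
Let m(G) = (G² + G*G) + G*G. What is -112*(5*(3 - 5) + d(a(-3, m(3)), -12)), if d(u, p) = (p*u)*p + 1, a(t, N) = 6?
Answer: -95760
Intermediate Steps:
m(G) = 3*G² (m(G) = (G² + G²) + G² = 2*G² + G² = 3*G²)
d(u, p) = 1 + u*p² (d(u, p) = u*p² + 1 = 1 + u*p²)
-112*(5*(3 - 5) + d(a(-3, m(3)), -12)) = -112*(5*(3 - 5) + (1 + 6*(-12)²)) = -112*(5*(-2) + (1 + 6*144)) = -112*(-10 + (1 + 864)) = -112*(-10 + 865) = -112*855 = -95760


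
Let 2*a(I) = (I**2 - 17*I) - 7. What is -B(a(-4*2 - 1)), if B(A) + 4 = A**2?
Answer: -51513/4 ≈ -12878.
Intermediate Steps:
a(I) = -7/2 + I**2/2 - 17*I/2 (a(I) = ((I**2 - 17*I) - 7)/2 = (-7 + I**2 - 17*I)/2 = -7/2 + I**2/2 - 17*I/2)
B(A) = -4 + A**2
-B(a(-4*2 - 1)) = -(-4 + (-7/2 + (-4*2 - 1)**2/2 - 17*(-4*2 - 1)/2)**2) = -(-4 + (-7/2 + (-8 - 1)**2/2 - 17*(-8 - 1)/2)**2) = -(-4 + (-7/2 + (1/2)*(-9)**2 - 17/2*(-9))**2) = -(-4 + (-7/2 + (1/2)*81 + 153/2)**2) = -(-4 + (-7/2 + 81/2 + 153/2)**2) = -(-4 + (227/2)**2) = -(-4 + 51529/4) = -1*51513/4 = -51513/4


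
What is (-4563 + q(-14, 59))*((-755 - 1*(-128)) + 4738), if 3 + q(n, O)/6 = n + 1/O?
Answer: -1131466419/59 ≈ -1.9177e+7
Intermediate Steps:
q(n, O) = -18 + 6*n + 6/O (q(n, O) = -18 + 6*(n + 1/O) = -18 + (6*n + 6/O) = -18 + 6*n + 6/O)
(-4563 + q(-14, 59))*((-755 - 1*(-128)) + 4738) = (-4563 + (-18 + 6*(-14) + 6/59))*((-755 - 1*(-128)) + 4738) = (-4563 + (-18 - 84 + 6*(1/59)))*((-755 + 128) + 4738) = (-4563 + (-18 - 84 + 6/59))*(-627 + 4738) = (-4563 - 6012/59)*4111 = -275229/59*4111 = -1131466419/59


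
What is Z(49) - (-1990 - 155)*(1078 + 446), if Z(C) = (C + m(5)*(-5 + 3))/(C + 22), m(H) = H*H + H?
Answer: 232097569/71 ≈ 3.2690e+6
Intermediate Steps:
m(H) = H + H² (m(H) = H² + H = H + H²)
Z(C) = (-60 + C)/(22 + C) (Z(C) = (C + (5*(1 + 5))*(-5 + 3))/(C + 22) = (C + (5*6)*(-2))/(22 + C) = (C + 30*(-2))/(22 + C) = (C - 60)/(22 + C) = (-60 + C)/(22 + C))
Z(49) - (-1990 - 155)*(1078 + 446) = (-60 + 49)/(22 + 49) - (-1990 - 155)*(1078 + 446) = -11/71 - (-2145)*1524 = (1/71)*(-11) - 1*(-3268980) = -11/71 + 3268980 = 232097569/71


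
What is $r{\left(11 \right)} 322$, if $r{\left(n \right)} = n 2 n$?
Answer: $77924$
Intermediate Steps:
$r{\left(n \right)} = 2 n^{2}$ ($r{\left(n \right)} = 2 n n = 2 n^{2}$)
$r{\left(11 \right)} 322 = 2 \cdot 11^{2} \cdot 322 = 2 \cdot 121 \cdot 322 = 242 \cdot 322 = 77924$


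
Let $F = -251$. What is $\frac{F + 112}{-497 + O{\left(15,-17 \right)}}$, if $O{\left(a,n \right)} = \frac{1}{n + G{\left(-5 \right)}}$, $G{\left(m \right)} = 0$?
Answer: $\frac{2363}{8450} \approx 0.27964$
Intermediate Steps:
$O{\left(a,n \right)} = \frac{1}{n}$ ($O{\left(a,n \right)} = \frac{1}{n + 0} = \frac{1}{n}$)
$\frac{F + 112}{-497 + O{\left(15,-17 \right)}} = \frac{-251 + 112}{-497 + \frac{1}{-17}} = - \frac{139}{-497 - \frac{1}{17}} = - \frac{139}{- \frac{8450}{17}} = \left(-139\right) \left(- \frac{17}{8450}\right) = \frac{2363}{8450}$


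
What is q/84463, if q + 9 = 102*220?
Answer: 22431/84463 ≈ 0.26557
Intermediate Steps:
q = 22431 (q = -9 + 102*220 = -9 + 22440 = 22431)
q/84463 = 22431/84463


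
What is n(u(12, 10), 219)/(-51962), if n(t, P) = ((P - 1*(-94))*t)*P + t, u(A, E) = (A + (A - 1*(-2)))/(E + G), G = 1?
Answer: -891124/285791 ≈ -3.1181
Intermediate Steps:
u(A, E) = (2 + 2*A)/(1 + E) (u(A, E) = (A + (A - 1*(-2)))/(E + 1) = (A + (A + 2))/(1 + E) = (A + (2 + A))/(1 + E) = (2 + 2*A)/(1 + E))
n(t, P) = t + P*t*(94 + P) (n(t, P) = ((P + 94)*t)*P + t = ((94 + P)*t)*P + t = (t*(94 + P))*P + t = P*t*(94 + P) + t = t + P*t*(94 + P))
n(u(12, 10), 219)/(-51962) = ((2*(1 + 12)/(1 + 10))*(1 + 219² + 94*219))/(-51962) = ((2*13/11)*(1 + 47961 + 20586))*(-1/51962) = ((2*(1/11)*13)*68548)*(-1/51962) = ((26/11)*68548)*(-1/51962) = (1782248/11)*(-1/51962) = -891124/285791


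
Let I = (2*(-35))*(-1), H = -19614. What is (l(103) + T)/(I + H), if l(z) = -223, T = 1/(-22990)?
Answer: 5126771/449316560 ≈ 0.011410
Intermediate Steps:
T = -1/22990 ≈ -4.3497e-5
I = 70 (I = -70*(-1) = 70)
(l(103) + T)/(I + H) = (-223 - 1/22990)/(70 - 19614) = -5126771/22990/(-19544) = -5126771/22990*(-1/19544) = 5126771/449316560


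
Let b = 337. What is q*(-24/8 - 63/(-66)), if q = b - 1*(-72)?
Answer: -18405/22 ≈ -836.59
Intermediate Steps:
q = 409 (q = 337 - 1*(-72) = 337 + 72 = 409)
q*(-24/8 - 63/(-66)) = 409*(-24/8 - 63/(-66)) = 409*(-24*⅛ - 63*(-1/66)) = 409*(-3 + 21/22) = 409*(-45/22) = -18405/22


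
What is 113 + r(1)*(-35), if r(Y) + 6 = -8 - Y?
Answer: 638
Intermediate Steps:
r(Y) = -14 - Y (r(Y) = -6 + (-8 - Y) = -14 - Y)
113 + r(1)*(-35) = 113 + (-14 - 1*1)*(-35) = 113 + (-14 - 1)*(-35) = 113 - 15*(-35) = 113 + 525 = 638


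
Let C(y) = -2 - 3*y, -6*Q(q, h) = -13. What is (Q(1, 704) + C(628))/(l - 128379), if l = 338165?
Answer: -11303/1258716 ≈ -0.0089798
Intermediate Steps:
Q(q, h) = 13/6 (Q(q, h) = -⅙*(-13) = 13/6)
(Q(1, 704) + C(628))/(l - 128379) = (13/6 + (-2 - 3*628))/(338165 - 128379) = (13/6 + (-2 - 1884))/209786 = (13/6 - 1886)*(1/209786) = -11303/6*1/209786 = -11303/1258716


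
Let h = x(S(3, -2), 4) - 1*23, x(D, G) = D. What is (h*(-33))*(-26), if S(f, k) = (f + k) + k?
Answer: -20592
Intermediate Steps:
S(f, k) = f + 2*k
h = -24 (h = (3 + 2*(-2)) - 1*23 = (3 - 4) - 23 = -1 - 23 = -24)
(h*(-33))*(-26) = -24*(-33)*(-26) = 792*(-26) = -20592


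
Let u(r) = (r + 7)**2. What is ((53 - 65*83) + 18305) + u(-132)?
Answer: 28588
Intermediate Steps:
u(r) = (7 + r)**2
((53 - 65*83) + 18305) + u(-132) = ((53 - 65*83) + 18305) + (7 - 132)**2 = ((53 - 5395) + 18305) + (-125)**2 = (-5342 + 18305) + 15625 = 12963 + 15625 = 28588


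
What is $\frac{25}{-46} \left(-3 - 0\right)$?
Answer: $\frac{75}{46} \approx 1.6304$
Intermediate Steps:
$\frac{25}{-46} \left(-3 - 0\right) = 25 \left(- \frac{1}{46}\right) \left(-3 + 0\right) = \left(- \frac{25}{46}\right) \left(-3\right) = \frac{75}{46}$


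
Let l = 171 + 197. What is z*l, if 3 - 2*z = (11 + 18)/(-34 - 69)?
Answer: 62192/103 ≈ 603.81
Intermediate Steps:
l = 368
z = 169/103 (z = 3/2 - (11 + 18)/(2*(-34 - 69)) = 3/2 - 29/(2*(-103)) = 3/2 - 29*(-1)/(2*103) = 3/2 - ½*(-29/103) = 3/2 + 29/206 = 169/103 ≈ 1.6408)
z*l = (169/103)*368 = 62192/103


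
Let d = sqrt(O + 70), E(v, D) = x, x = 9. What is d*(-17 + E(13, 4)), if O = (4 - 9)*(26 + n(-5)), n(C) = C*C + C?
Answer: -32*I*sqrt(10) ≈ -101.19*I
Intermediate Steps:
n(C) = C + C**2 (n(C) = C**2 + C = C + C**2)
O = -230 (O = (4 - 9)*(26 - 5*(1 - 5)) = -5*(26 - 5*(-4)) = -5*(26 + 20) = -5*46 = -230)
E(v, D) = 9
d = 4*I*sqrt(10) (d = sqrt(-230 + 70) = sqrt(-160) = 4*I*sqrt(10) ≈ 12.649*I)
d*(-17 + E(13, 4)) = (4*I*sqrt(10))*(-17 + 9) = (4*I*sqrt(10))*(-8) = -32*I*sqrt(10)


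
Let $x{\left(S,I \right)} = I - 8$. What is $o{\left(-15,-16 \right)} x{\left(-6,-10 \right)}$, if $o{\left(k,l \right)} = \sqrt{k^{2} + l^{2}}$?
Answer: $- 18 \sqrt{481} \approx -394.77$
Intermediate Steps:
$x{\left(S,I \right)} = -8 + I$ ($x{\left(S,I \right)} = I - 8 = -8 + I$)
$o{\left(-15,-16 \right)} x{\left(-6,-10 \right)} = \sqrt{\left(-15\right)^{2} + \left(-16\right)^{2}} \left(-8 - 10\right) = \sqrt{225 + 256} \left(-18\right) = \sqrt{481} \left(-18\right) = - 18 \sqrt{481}$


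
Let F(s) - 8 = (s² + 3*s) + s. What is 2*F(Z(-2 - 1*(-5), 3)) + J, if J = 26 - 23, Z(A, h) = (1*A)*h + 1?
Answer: 299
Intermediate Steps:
Z(A, h) = 1 + A*h (Z(A, h) = A*h + 1 = 1 + A*h)
J = 3
F(s) = 8 + s² + 4*s (F(s) = 8 + ((s² + 3*s) + s) = 8 + (s² + 4*s) = 8 + s² + 4*s)
2*F(Z(-2 - 1*(-5), 3)) + J = 2*(8 + (1 + (-2 - 1*(-5))*3)² + 4*(1 + (-2 - 1*(-5))*3)) + 3 = 2*(8 + (1 + (-2 + 5)*3)² + 4*(1 + (-2 + 5)*3)) + 3 = 2*(8 + (1 + 3*3)² + 4*(1 + 3*3)) + 3 = 2*(8 + (1 + 9)² + 4*(1 + 9)) + 3 = 2*(8 + 10² + 4*10) + 3 = 2*(8 + 100 + 40) + 3 = 2*148 + 3 = 296 + 3 = 299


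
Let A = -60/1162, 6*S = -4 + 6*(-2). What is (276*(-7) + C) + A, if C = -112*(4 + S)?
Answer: -3627854/1743 ≈ -2081.4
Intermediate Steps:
S = -8/3 (S = (-4 + 6*(-2))/6 = (-4 - 12)/6 = (⅙)*(-16) = -8/3 ≈ -2.6667)
A = -30/581 (A = -60*1/1162 = -30/581 ≈ -0.051635)
C = -448/3 (C = -112*(4 - 8/3) = -112*4/3 = -448/3 ≈ -149.33)
(276*(-7) + C) + A = (276*(-7) - 448/3) - 30/581 = (-1932 - 448/3) - 30/581 = -6244/3 - 30/581 = -3627854/1743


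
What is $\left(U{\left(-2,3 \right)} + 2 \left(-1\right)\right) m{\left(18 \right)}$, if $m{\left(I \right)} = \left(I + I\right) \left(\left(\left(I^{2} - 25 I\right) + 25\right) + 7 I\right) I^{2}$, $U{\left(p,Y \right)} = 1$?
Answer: $-291600$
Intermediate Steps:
$m{\left(I \right)} = 2 I^{3} \left(25 + I^{2} - 18 I\right)$ ($m{\left(I \right)} = 2 I \left(\left(25 + I^{2} - 25 I\right) + 7 I\right) I^{2} = 2 I \left(25 + I^{2} - 18 I\right) I^{2} = 2 I^{3} \left(25 + I^{2} - 18 I\right)$)
$\left(U{\left(-2,3 \right)} + 2 \left(-1\right)\right) m{\left(18 \right)} = \left(1 + 2 \left(-1\right)\right) 2 \cdot 18^{3} \left(25 + 18^{2} - 324\right) = \left(1 - 2\right) 2 \cdot 5832 \left(25 + 324 - 324\right) = - 2 \cdot 5832 \cdot 25 = \left(-1\right) 291600 = -291600$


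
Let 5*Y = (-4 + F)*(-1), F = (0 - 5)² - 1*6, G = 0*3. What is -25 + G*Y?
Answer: -25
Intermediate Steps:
G = 0
F = 19 (F = (-5)² - 6 = 25 - 6 = 19)
Y = -3 (Y = ((-4 + 19)*(-1))/5 = (15*(-1))/5 = (⅕)*(-15) = -3)
-25 + G*Y = -25 + 0*(-3) = -25 + 0 = -25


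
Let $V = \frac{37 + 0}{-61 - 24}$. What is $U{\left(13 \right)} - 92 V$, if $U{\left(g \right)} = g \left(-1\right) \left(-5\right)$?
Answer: $\frac{8929}{85} \approx 105.05$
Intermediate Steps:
$U{\left(g \right)} = 5 g$ ($U{\left(g \right)} = - g \left(-5\right) = 5 g$)
$V = - \frac{37}{85}$ ($V = \frac{37}{-61 - 24} = \frac{37}{-85} = 37 \left(- \frac{1}{85}\right) = - \frac{37}{85} \approx -0.43529$)
$U{\left(13 \right)} - 92 V = 5 \cdot 13 - - \frac{3404}{85} = 65 + \frac{3404}{85} = \frac{8929}{85}$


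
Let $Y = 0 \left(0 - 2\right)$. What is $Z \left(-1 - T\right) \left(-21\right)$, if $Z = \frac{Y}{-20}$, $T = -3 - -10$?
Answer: $0$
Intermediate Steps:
$Y = 0$ ($Y = 0 \left(-2\right) = 0$)
$T = 7$ ($T = -3 + 10 = 7$)
$Z = 0$ ($Z = \frac{0}{-20} = 0 \left(- \frac{1}{20}\right) = 0$)
$Z \left(-1 - T\right) \left(-21\right) = 0 \left(-1 - 7\right) \left(-21\right) = 0 \left(-8\right) \left(-21\right) = 0 \left(-21\right) = 0$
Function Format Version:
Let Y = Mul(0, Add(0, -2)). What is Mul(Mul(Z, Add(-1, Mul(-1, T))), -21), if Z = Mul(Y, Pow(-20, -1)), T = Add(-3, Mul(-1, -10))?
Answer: 0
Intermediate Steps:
Y = 0 (Y = Mul(0, -2) = 0)
T = 7 (T = Add(-3, 10) = 7)
Z = 0 (Z = Mul(0, Pow(-20, -1)) = Mul(0, Rational(-1, 20)) = 0)
Mul(Mul(Z, Add(-1, Mul(-1, T))), -21) = Mul(Mul(0, Add(-1, Mul(-1, 7))), -21) = Mul(Mul(0, Add(-1, -7)), -21) = Mul(Mul(0, -8), -21) = Mul(0, -21) = 0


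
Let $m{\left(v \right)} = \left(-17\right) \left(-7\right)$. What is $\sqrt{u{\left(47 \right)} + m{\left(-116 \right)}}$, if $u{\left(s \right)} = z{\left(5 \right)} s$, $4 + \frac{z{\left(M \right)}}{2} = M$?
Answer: $\sqrt{213} \approx 14.595$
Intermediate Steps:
$z{\left(M \right)} = -8 + 2 M$
$u{\left(s \right)} = 2 s$ ($u{\left(s \right)} = \left(-8 + 2 \cdot 5\right) s = \left(-8 + 10\right) s = 2 s$)
$m{\left(v \right)} = 119$
$\sqrt{u{\left(47 \right)} + m{\left(-116 \right)}} = \sqrt{2 \cdot 47 + 119} = \sqrt{94 + 119} = \sqrt{213}$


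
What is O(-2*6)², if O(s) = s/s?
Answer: 1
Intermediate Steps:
O(s) = 1
O(-2*6)² = 1² = 1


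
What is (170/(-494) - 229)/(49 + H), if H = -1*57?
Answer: 7081/247 ≈ 28.668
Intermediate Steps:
H = -57
(170/(-494) - 229)/(49 + H) = (170/(-494) - 229)/(49 - 57) = (170*(-1/494) - 229)/(-8) = (-85/247 - 229)*(-⅛) = -56648/247*(-⅛) = 7081/247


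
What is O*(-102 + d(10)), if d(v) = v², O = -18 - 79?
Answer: 194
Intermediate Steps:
O = -97
O*(-102 + d(10)) = -97*(-102 + 10²) = -97*(-102 + 100) = -97*(-2) = 194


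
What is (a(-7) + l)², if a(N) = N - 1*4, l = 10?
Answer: 1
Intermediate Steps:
a(N) = -4 + N (a(N) = N - 4 = -4 + N)
(a(-7) + l)² = ((-4 - 7) + 10)² = (-11 + 10)² = (-1)² = 1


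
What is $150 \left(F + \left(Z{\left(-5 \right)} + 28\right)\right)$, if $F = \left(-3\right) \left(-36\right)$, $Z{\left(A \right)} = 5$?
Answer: $21150$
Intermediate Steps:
$F = 108$
$150 \left(F + \left(Z{\left(-5 \right)} + 28\right)\right) = 150 \left(108 + \left(5 + 28\right)\right) = 150 \left(108 + 33\right) = 150 \cdot 141 = 21150$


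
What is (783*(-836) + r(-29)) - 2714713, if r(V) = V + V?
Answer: -3369359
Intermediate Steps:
r(V) = 2*V
(783*(-836) + r(-29)) - 2714713 = (783*(-836) + 2*(-29)) - 2714713 = (-654588 - 58) - 2714713 = -654646 - 2714713 = -3369359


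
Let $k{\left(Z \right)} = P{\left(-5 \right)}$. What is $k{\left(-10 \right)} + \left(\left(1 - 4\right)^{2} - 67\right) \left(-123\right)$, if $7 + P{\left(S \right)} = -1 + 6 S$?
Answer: $7096$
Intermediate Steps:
$P{\left(S \right)} = -8 + 6 S$ ($P{\left(S \right)} = -7 + \left(-1 + 6 S\right) = -8 + 6 S$)
$k{\left(Z \right)} = -38$ ($k{\left(Z \right)} = -8 + 6 \left(-5\right) = -8 - 30 = -38$)
$k{\left(-10 \right)} + \left(\left(1 - 4\right)^{2} - 67\right) \left(-123\right) = -38 + \left(\left(1 - 4\right)^{2} - 67\right) \left(-123\right) = -38 + \left(\left(-3\right)^{2} - 67\right) \left(-123\right) = -38 + \left(9 - 67\right) \left(-123\right) = -38 - -7134 = -38 + 7134 = 7096$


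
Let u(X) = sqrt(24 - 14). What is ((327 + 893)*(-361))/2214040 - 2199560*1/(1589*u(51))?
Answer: -22021/110702 - 219956*sqrt(10)/1589 ≈ -437.93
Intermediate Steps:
u(X) = sqrt(10)
((327 + 893)*(-361))/2214040 - 2199560*1/(1589*u(51)) = ((327 + 893)*(-361))/2214040 - 2199560*sqrt(10)/15890 = (1220*(-361))*(1/2214040) - 2199560*sqrt(10)/15890 = -440420*1/2214040 - 219956*sqrt(10)/1589 = -22021/110702 - 219956*sqrt(10)/1589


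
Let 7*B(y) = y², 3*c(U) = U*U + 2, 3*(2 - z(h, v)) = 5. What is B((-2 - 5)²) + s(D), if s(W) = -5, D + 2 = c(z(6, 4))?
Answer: 338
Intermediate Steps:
z(h, v) = ⅓ (z(h, v) = 2 - ⅓*5 = 2 - 5/3 = ⅓)
c(U) = ⅔ + U²/3 (c(U) = (U*U + 2)/3 = (U² + 2)/3 = (2 + U²)/3 = ⅔ + U²/3)
D = -35/27 (D = -2 + (⅔ + (⅓)²/3) = -2 + (⅔ + (⅓)*(⅑)) = -2 + (⅔ + 1/27) = -2 + 19/27 = -35/27 ≈ -1.2963)
B(y) = y²/7
B((-2 - 5)²) + s(D) = ((-2 - 5)²)²/7 - 5 = ((-7)²)²/7 - 5 = (⅐)*49² - 5 = (⅐)*2401 - 5 = 343 - 5 = 338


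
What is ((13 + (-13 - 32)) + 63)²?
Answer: 961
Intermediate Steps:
((13 + (-13 - 32)) + 63)² = ((13 - 45) + 63)² = (-32 + 63)² = 31² = 961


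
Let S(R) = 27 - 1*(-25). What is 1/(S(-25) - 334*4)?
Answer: -1/1284 ≈ -0.00077882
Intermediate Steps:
S(R) = 52 (S(R) = 27 + 25 = 52)
1/(S(-25) - 334*4) = 1/(52 - 334*4) = 1/(52 - 1336) = 1/(-1284) = -1/1284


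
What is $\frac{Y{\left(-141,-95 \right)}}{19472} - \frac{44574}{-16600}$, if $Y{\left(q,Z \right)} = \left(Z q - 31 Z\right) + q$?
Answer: $\frac{142106041}{40404400} \approx 3.5171$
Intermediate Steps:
$Y{\left(q,Z \right)} = q - 31 Z + Z q$ ($Y{\left(q,Z \right)} = \left(- 31 Z + Z q\right) + q = q - 31 Z + Z q$)
$\frac{Y{\left(-141,-95 \right)}}{19472} - \frac{44574}{-16600} = \frac{-141 - -2945 - -13395}{19472} - \frac{44574}{-16600} = \left(-141 + 2945 + 13395\right) \frac{1}{19472} - - \frac{22287}{8300} = 16199 \cdot \frac{1}{19472} + \frac{22287}{8300} = \frac{16199}{19472} + \frac{22287}{8300} = \frac{142106041}{40404400}$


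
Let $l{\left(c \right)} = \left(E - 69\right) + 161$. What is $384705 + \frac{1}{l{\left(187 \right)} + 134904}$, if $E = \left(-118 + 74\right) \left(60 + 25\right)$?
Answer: $\frac{50494839481}{131256} \approx 3.8471 \cdot 10^{5}$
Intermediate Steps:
$E = -3740$ ($E = \left(-44\right) 85 = -3740$)
$l{\left(c \right)} = -3648$ ($l{\left(c \right)} = \left(-3740 - 69\right) + 161 = -3809 + 161 = -3648$)
$384705 + \frac{1}{l{\left(187 \right)} + 134904} = 384705 + \frac{1}{-3648 + 134904} = 384705 + \frac{1}{131256} = \frac{50494839481}{131256}$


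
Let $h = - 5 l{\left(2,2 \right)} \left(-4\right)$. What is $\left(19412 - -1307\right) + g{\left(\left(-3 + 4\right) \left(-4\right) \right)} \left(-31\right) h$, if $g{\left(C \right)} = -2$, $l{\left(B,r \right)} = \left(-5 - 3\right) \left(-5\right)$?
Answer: $70319$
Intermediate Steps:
$l{\left(B,r \right)} = 40$ ($l{\left(B,r \right)} = \left(-8\right) \left(-5\right) = 40$)
$h = 800$ ($h = \left(-5\right) 40 \left(-4\right) = \left(-200\right) \left(-4\right) = 800$)
$\left(19412 - -1307\right) + g{\left(\left(-3 + 4\right) \left(-4\right) \right)} \left(-31\right) h = \left(19412 - -1307\right) + \left(-2\right) \left(-31\right) 800 = \left(19412 + 1307\right) + 62 \cdot 800 = 20719 + 49600 = 70319$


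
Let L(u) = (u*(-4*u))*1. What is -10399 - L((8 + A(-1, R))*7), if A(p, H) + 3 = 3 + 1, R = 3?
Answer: 5477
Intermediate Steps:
A(p, H) = 1 (A(p, H) = -3 + (3 + 1) = -3 + 4 = 1)
L(u) = -4*u² (L(u) = -4*u²*1 = -4*u²)
-10399 - L((8 + A(-1, R))*7) = -10399 - (-4)*((8 + 1)*7)² = -10399 - (-4)*(9*7)² = -10399 - (-4)*63² = -10399 - (-4)*3969 = -10399 - 1*(-15876) = -10399 + 15876 = 5477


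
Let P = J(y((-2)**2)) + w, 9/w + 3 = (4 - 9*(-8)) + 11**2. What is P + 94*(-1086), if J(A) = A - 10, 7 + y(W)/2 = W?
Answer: -19807391/194 ≈ -1.0210e+5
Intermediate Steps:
y(W) = -14 + 2*W
J(A) = -10 + A
w = 9/194 (w = 9/(-3 + ((4 - 9*(-8)) + 11**2)) = 9/(-3 + ((4 + 72) + 121)) = 9/(-3 + (76 + 121)) = 9/(-3 + 197) = 9/194 ≈ 0.046392)
P = -3095/194 (P = (-10 + (-14 + 2*(-2)**2)) + 9/194 = (-10 + (-14 + 2*4)) + 9/194 = (-10 + (-14 + 8)) + 9/194 = (-10 - 6) + 9/194 = -16 + 9/194 = -3095/194 ≈ -15.954)
P + 94*(-1086) = -3095/194 + 94*(-1086) = -3095/194 - 102084 = -19807391/194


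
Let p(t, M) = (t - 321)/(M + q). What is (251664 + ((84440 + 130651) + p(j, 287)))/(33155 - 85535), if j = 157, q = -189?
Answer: -22870913/2566620 ≈ -8.9109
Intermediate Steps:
p(t, M) = (-321 + t)/(-189 + M) (p(t, M) = (t - 321)/(M - 189) = (-321 + t)/(-189 + M))
(251664 + ((84440 + 130651) + p(j, 287)))/(33155 - 85535) = (251664 + ((84440 + 130651) + (-321 + 157)/(-189 + 287)))/(33155 - 85535) = (251664 + (215091 - 164/98))/(-52380) = (251664 + (215091 + (1/98)*(-164)))*(-1/52380) = (251664 + (215091 - 82/49))*(-1/52380) = (251664 + 10539377/49)*(-1/52380) = (22870913/49)*(-1/52380) = -22870913/2566620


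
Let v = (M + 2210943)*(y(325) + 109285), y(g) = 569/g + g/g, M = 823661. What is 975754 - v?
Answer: -107784322711426/325 ≈ -3.3164e+11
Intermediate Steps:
y(g) = 1 + 569/g (y(g) = 569/g + 1 = 1 + 569/g)
v = 107784639831476/325 (v = (823661 + 2210943)*((569 + 325)/325 + 109285) = 3034604*((1/325)*894 + 109285) = 3034604*(894/325 + 109285) = 3034604*(35518519/325) = 107784639831476/325 ≈ 3.3165e+11)
975754 - v = 975754 - 1*107784639831476/325 = 975754 - 107784639831476/325 = -107784322711426/325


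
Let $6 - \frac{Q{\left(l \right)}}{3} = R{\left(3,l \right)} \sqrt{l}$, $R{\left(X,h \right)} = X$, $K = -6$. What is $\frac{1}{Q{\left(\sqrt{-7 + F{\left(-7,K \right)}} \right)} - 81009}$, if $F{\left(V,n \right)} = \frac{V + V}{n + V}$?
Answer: $- \frac{13}{1052883 + 9 \sqrt[4]{-77} \cdot 13^{\frac{3}{4}}} \approx -1.2346 \cdot 10^{-5} + 1.5132 \cdot 10^{-9} i$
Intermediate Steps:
$F{\left(V,n \right)} = \frac{2 V}{V + n}$
$Q{\left(l \right)} = 18 - 9 \sqrt{l}$ ($Q{\left(l \right)} = 18 - 3 \cdot 3 \sqrt{l} = 18 - 9 \sqrt{l}$)
$\frac{1}{Q{\left(\sqrt{-7 + F{\left(-7,K \right)}} \right)} - 81009} = \frac{1}{\left(18 - 9 \sqrt{\sqrt{-7 + 2 \left(-7\right) \frac{1}{-7 - 6}}}\right) - 81009} = \frac{1}{\left(18 - 9 \sqrt{\sqrt{-7 + 2 \left(-7\right) \frac{1}{-13}}}\right) - 81009} = \frac{1}{\left(18 - 9 \sqrt{\sqrt{-7 + 2 \left(-7\right) \left(- \frac{1}{13}\right)}}\right) - 81009} = \frac{1}{\left(18 - 9 \sqrt{\sqrt{-7 + \frac{14}{13}}}\right) - 81009} = \frac{1}{\left(18 - 9 \sqrt{\sqrt{- \frac{77}{13}}}\right) - 81009} = \frac{1}{\left(18 - 9 \sqrt{\frac{i \sqrt{1001}}{13}}\right) - 81009} = \frac{1}{\left(18 - 9 \frac{13^{\frac{3}{4}} \sqrt[4]{77} \sqrt{i}}{13}\right) - 81009} = \frac{1}{\left(18 - \frac{9 \cdot 13^{\frac{3}{4}} \sqrt[4]{77} \sqrt{i}}{13}\right) - 81009} = \frac{1}{-80991 - \frac{9 \cdot 13^{\frac{3}{4}} \sqrt[4]{77} \sqrt{i}}{13}}$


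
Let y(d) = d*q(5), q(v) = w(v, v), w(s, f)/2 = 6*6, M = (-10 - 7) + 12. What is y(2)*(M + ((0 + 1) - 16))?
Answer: -2880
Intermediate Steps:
M = -5 (M = -17 + 12 = -5)
w(s, f) = 72 (w(s, f) = 2*(6*6) = 2*36 = 72)
q(v) = 72
y(d) = 72*d (y(d) = d*72 = 72*d)
y(2)*(M + ((0 + 1) - 16)) = (72*2)*(-5 + ((0 + 1) - 16)) = 144*(-5 + (1 - 16)) = 144*(-5 - 15) = 144*(-20) = -2880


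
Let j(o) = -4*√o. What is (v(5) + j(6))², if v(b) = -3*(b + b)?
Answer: 996 + 240*√6 ≈ 1583.9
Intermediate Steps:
v(b) = -6*b
(v(5) + j(6))² = (-6*5 - 4*√6)² = (-30 - 4*√6)²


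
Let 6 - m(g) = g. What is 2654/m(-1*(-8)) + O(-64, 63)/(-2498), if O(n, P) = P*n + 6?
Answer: -1655410/1249 ≈ -1325.4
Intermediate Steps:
m(g) = 6 - g
O(n, P) = 6 + P*n
2654/m(-1*(-8)) + O(-64, 63)/(-2498) = 2654/(6 - (-1)*(-8)) + (6 + 63*(-64))/(-2498) = 2654/(6 - 1*8) + (6 - 4032)*(-1/2498) = 2654/(6 - 8) - 4026*(-1/2498) = 2654/(-2) + 2013/1249 = 2654*(-½) + 2013/1249 = -1327 + 2013/1249 = -1655410/1249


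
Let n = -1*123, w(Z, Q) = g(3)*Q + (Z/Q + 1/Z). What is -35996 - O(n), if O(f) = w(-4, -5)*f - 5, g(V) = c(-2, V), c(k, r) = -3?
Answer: -681567/20 ≈ -34078.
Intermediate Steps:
g(V) = -3
w(Z, Q) = 1/Z - 3*Q + Z/Q (w(Z, Q) = -3*Q + (Z/Q + 1/Z) = -3*Q + (1/Z + Z/Q) = 1/Z - 3*Q + Z/Q)
n = -123
O(f) = -5 + 311*f/20 (O(f) = (1/(-4) - 3*(-5) - 4/(-5))*f - 5 = (-1/4 + 15 - 4*(-1/5))*f - 5 = (-1/4 + 15 + 4/5)*f - 5 = 311*f/20 - 5 = -5 + 311*f/20)
-35996 - O(n) = -35996 - (-5 + (311/20)*(-123)) = -35996 - (-5 - 38253/20) = -35996 - 1*(-38353/20) = -35996 + 38353/20 = -681567/20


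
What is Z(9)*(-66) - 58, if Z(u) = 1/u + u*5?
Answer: -9106/3 ≈ -3035.3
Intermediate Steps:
Z(u) = 1/u + 5*u
Z(9)*(-66) - 58 = (1/9 + 5*9)*(-66) - 58 = (⅑ + 45)*(-66) - 58 = (406/9)*(-66) - 58 = -8932/3 - 58 = -9106/3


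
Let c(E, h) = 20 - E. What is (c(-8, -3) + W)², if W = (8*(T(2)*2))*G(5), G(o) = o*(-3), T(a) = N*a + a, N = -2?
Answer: 258064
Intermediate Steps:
T(a) = -a (T(a) = -2*a + a = -a)
G(o) = -3*o
W = 480 (W = (8*(-1*2*2))*(-3*5) = (8*(-2*2))*(-15) = (8*(-4))*(-15) = -32*(-15) = 480)
(c(-8, -3) + W)² = ((20 - 1*(-8)) + 480)² = ((20 + 8) + 480)² = (28 + 480)² = 508² = 258064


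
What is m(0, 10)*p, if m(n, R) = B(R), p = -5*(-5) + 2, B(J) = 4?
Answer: 108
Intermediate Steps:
p = 27 (p = 25 + 2 = 27)
m(n, R) = 4
m(0, 10)*p = 4*27 = 108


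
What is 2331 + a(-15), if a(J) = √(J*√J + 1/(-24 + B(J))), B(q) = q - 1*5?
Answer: 2331 + √(-11 - 7260*I*√15)/22 ≈ 2336.4 - 5.3906*I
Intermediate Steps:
B(q) = -5 + q (B(q) = q - 5 = -5 + q)
a(J) = √(J^(3/2) + 1/(-29 + J)) (a(J) = √(J*√J + 1/(-24 + (-5 + J))) = √(J^(3/2) + 1/(-29 + J)))
2331 + a(-15) = 2331 + √((1 + (-15)^(3/2)*(-29 - 15))/(-29 - 15)) = 2331 + √((1 - 15*I*√15*(-44))/(-44)) = 2331 + √(-(1 + 660*I*√15)/44) = 2331 + √(-1/44 - 15*I*√15)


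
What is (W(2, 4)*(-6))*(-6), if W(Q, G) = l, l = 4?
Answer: 144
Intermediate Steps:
W(Q, G) = 4
(W(2, 4)*(-6))*(-6) = (4*(-6))*(-6) = -24*(-6) = 144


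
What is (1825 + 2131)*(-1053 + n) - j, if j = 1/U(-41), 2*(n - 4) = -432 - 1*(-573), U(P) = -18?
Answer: -69677027/18 ≈ -3.8709e+6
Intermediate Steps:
n = 149/2 (n = 4 + (-432 - 1*(-573))/2 = 4 + (-432 + 573)/2 = 4 + (½)*141 = 4 + 141/2 = 149/2 ≈ 74.500)
j = -1/18 (j = 1/(-18) = -1/18 ≈ -0.055556)
(1825 + 2131)*(-1053 + n) - j = (1825 + 2131)*(-1053 + 149/2) - 1*(-1/18) = 3956*(-1957/2) + 1/18 = -3870946 + 1/18 = -69677027/18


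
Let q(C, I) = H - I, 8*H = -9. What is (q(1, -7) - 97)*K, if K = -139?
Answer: 101331/8 ≈ 12666.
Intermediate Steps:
H = -9/8 (H = (1/8)*(-9) = -9/8 ≈ -1.1250)
q(C, I) = -9/8 - I
(q(1, -7) - 97)*K = ((-9/8 - 1*(-7)) - 97)*(-139) = ((-9/8 + 7) - 97)*(-139) = (47/8 - 97)*(-139) = -729/8*(-139) = 101331/8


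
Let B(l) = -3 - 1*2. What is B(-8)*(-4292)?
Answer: 21460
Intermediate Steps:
B(l) = -5 (B(l) = -3 - 2 = -5)
B(-8)*(-4292) = -5*(-4292) = 21460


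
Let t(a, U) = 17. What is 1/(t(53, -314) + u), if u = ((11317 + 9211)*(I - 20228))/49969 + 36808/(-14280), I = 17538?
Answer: -89194665/97281869264 ≈ -0.00091687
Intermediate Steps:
u = -98798178569/89194665 (u = ((11317 + 9211)*(17538 - 20228))/49969 + 36808/(-14280) = (20528*(-2690))*(1/49969) + 36808*(-1/14280) = -55220320*1/49969 - 4601/1785 = -55220320/49969 - 4601/1785 = -98798178569/89194665 ≈ -1107.7)
1/(t(53, -314) + u) = 1/(17 - 98798178569/89194665) = 1/(-97281869264/89194665) = -89194665/97281869264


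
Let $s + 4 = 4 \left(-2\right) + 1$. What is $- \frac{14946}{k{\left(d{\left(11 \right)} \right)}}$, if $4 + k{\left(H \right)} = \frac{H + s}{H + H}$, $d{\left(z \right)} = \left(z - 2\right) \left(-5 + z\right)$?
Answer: $\frac{1614168}{389} \approx 4149.5$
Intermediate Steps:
$s = -11$ ($s = -4 + \left(4 \left(-2\right) + 1\right) = -4 + \left(-8 + 1\right) = -4 - 7 = -11$)
$d{\left(z \right)} = \left(-5 + z\right) \left(-2 + z\right)$ ($d{\left(z \right)} = \left(-2 + z\right) \left(-5 + z\right) = \left(-5 + z\right) \left(-2 + z\right)$)
$k{\left(H \right)} = -4 + \frac{-11 + H}{2 H}$ ($k{\left(H \right)} = -4 + \frac{H - 11}{H + H} = -4 + \frac{-11 + H}{2 H}$)
$- \frac{14946}{k{\left(d{\left(11 \right)} \right)}} = - \frac{14946}{\frac{1}{2} \frac{1}{10 + 11^{2} - 77} \left(-11 - 7 \left(10 + 11^{2} - 77\right)\right)} = - \frac{14946}{\frac{1}{2} \frac{1}{10 + 121 - 77} \left(-11 - 7 \left(10 + 121 - 77\right)\right)} = - \frac{14946}{\frac{1}{2} \cdot \frac{1}{54} \left(-11 - 378\right)} = - \frac{14946}{\frac{1}{2} \cdot \frac{1}{54} \left(-389\right)} = - \frac{14946}{- \frac{389}{108}} = \left(-14946\right) \left(- \frac{108}{389}\right) = \frac{1614168}{389}$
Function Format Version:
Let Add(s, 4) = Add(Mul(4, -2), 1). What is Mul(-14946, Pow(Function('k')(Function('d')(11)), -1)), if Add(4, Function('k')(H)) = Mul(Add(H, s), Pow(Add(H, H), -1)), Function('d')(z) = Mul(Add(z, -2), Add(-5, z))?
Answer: Rational(1614168, 389) ≈ 4149.5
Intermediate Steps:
s = -11 (s = Add(-4, Add(Mul(4, -2), 1)) = Add(-4, Add(-8, 1)) = Add(-4, -7) = -11)
Function('d')(z) = Mul(Add(-5, z), Add(-2, z)) (Function('d')(z) = Mul(Add(-2, z), Add(-5, z)) = Mul(Add(-5, z), Add(-2, z)))
Function('k')(H) = Add(-4, Mul(Rational(1, 2), Pow(H, -1), Add(-11, H))) (Function('k')(H) = Add(-4, Mul(Add(H, -11), Pow(Add(H, H), -1))) = Add(-4, Mul(Add(-11, H), Pow(Mul(2, H), -1))) = Add(-4, Mul(Add(-11, H), Mul(Rational(1, 2), Pow(H, -1)))) = Add(-4, Mul(Rational(1, 2), Pow(H, -1), Add(-11, H))))
Mul(-14946, Pow(Function('k')(Function('d')(11)), -1)) = Mul(-14946, Pow(Mul(Rational(1, 2), Pow(Add(10, Pow(11, 2), Mul(-7, 11)), -1), Add(-11, Mul(-7, Add(10, Pow(11, 2), Mul(-7, 11))))), -1)) = Mul(-14946, Pow(Mul(Rational(1, 2), Pow(Add(10, 121, -77), -1), Add(-11, Mul(-7, Add(10, 121, -77)))), -1)) = Mul(-14946, Pow(Mul(Rational(1, 2), Pow(54, -1), Add(-11, Mul(-7, 54))), -1)) = Mul(-14946, Pow(Mul(Rational(1, 2), Rational(1, 54), Add(-11, -378)), -1)) = Mul(-14946, Pow(Mul(Rational(1, 2), Rational(1, 54), -389), -1)) = Mul(-14946, Pow(Rational(-389, 108), -1)) = Mul(-14946, Rational(-108, 389)) = Rational(1614168, 389)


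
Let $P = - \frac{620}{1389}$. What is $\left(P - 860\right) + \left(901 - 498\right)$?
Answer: $- \frac{635393}{1389} \approx -457.45$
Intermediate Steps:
$P = - \frac{620}{1389}$ ($P = \left(-620\right) \frac{1}{1389} = - \frac{620}{1389} \approx -0.44636$)
$\left(P - 860\right) + \left(901 - 498\right) = \left(- \frac{620}{1389} - 860\right) + \left(901 - 498\right) = - \frac{1195160}{1389} + \left(901 - 498\right) = - \frac{1195160}{1389} + 403 = - \frac{635393}{1389}$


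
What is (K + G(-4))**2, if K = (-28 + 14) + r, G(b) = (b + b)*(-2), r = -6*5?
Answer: 784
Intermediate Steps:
r = -30
G(b) = -4*b (G(b) = (2*b)*(-2) = -4*b)
K = -44 (K = (-28 + 14) - 30 = -14 - 30 = -44)
(K + G(-4))**2 = (-44 - 4*(-4))**2 = (-44 + 16)**2 = (-28)**2 = 784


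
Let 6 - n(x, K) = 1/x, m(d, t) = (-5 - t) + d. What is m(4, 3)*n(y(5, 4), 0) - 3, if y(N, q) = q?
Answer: -26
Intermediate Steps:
m(d, t) = -5 + d - t
n(x, K) = 6 - 1/x
m(4, 3)*n(y(5, 4), 0) - 3 = (-5 + 4 - 1*3)*(6 - 1/4) - 3 = (-5 + 4 - 3)*(6 - 1*¼) - 3 = -4*(6 - ¼) - 3 = -4*23/4 - 3 = -23 - 3 = -26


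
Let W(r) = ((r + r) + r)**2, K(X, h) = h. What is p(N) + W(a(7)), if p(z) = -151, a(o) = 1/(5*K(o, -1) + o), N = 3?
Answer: -595/4 ≈ -148.75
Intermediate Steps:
a(o) = 1/(-5 + o) (a(o) = 1/(5*(-1) + o) = 1/(-5 + o))
W(r) = 9*r**2 (W(r) = (2*r + r)**2 = (3*r)**2 = 9*r**2)
p(N) + W(a(7)) = -151 + 9*(1/(-5 + 7))**2 = -151 + 9*(1/2)**2 = -151 + 9*(1/4) = -151 + 9/4 = -595/4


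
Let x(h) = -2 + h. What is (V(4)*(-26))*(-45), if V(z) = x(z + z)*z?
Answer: 28080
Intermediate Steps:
V(z) = z*(-2 + 2*z) (V(z) = (-2 + (z + z))*z = (-2 + 2*z)*z = z*(-2 + 2*z))
(V(4)*(-26))*(-45) = ((2*4*(-1 + 4))*(-26))*(-45) = ((2*4*3)*(-26))*(-45) = (24*(-26))*(-45) = -624*(-45) = 28080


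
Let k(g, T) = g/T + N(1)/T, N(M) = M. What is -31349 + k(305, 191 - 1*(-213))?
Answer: -6332345/202 ≈ -31348.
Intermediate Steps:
k(g, T) = 1/T + g/T (k(g, T) = g/T + 1/T = 1/T + g/T)
-31349 + k(305, 191 - 1*(-213)) = -31349 + (1 + 305)/(191 - 1*(-213)) = -31349 + 306/(191 + 213) = -31349 + 306/404 = -31349 + (1/404)*306 = -31349 + 153/202 = -6332345/202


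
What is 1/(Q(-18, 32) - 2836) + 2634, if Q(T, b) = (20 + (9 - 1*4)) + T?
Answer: 7451585/2829 ≈ 2634.0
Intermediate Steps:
Q(T, b) = 25 + T (Q(T, b) = (20 + (9 - 4)) + T = (20 + 5) + T = 25 + T)
1/(Q(-18, 32) - 2836) + 2634 = 1/((25 - 18) - 2836) + 2634 = 1/(7 - 2836) + 2634 = 1/(-2829) + 2634 = -1/2829 + 2634 = 7451585/2829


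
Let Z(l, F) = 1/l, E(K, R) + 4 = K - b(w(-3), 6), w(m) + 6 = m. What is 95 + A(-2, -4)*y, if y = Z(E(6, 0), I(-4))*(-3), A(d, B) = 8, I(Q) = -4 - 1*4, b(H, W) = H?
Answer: 1021/11 ≈ 92.818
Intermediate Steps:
w(m) = -6 + m
I(Q) = -8 (I(Q) = -4 - 4 = -8)
E(K, R) = 5 + K (E(K, R) = -4 + (K - (-6 - 3)) = -4 + (K - 1*(-9)) = -4 + (K + 9) = -4 + (9 + K) = 5 + K)
y = -3/11 (y = -3/(5 + 6) = -3/11 ≈ -0.27273)
95 + A(-2, -4)*y = 95 + 8*(-3/11) = 95 - 24/11 = 1021/11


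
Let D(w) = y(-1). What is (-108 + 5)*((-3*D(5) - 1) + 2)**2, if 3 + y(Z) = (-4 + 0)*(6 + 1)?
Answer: -910108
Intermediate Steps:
y(Z) = -31 (y(Z) = -3 + (-4 + 0)*(6 + 1) = -3 - 4*7 = -3 - 28 = -31)
D(w) = -31
(-108 + 5)*((-3*D(5) - 1) + 2)**2 = (-108 + 5)*((-3*(-31) - 1) + 2)**2 = -103*((93 - 1) + 2)**2 = -103*(92 + 2)**2 = -103*94**2 = -103*8836 = -910108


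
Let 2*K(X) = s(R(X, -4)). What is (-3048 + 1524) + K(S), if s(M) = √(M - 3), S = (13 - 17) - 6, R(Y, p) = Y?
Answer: -1524 + I*√13/2 ≈ -1524.0 + 1.8028*I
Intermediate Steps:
S = -10 (S = -4 - 6 = -10)
s(M) = √(-3 + M)
K(X) = √(-3 + X)/2
(-3048 + 1524) + K(S) = (-3048 + 1524) + √(-3 - 10)/2 = -1524 + √(-13)/2 = -1524 + (I*√13)/2 = -1524 + I*√13/2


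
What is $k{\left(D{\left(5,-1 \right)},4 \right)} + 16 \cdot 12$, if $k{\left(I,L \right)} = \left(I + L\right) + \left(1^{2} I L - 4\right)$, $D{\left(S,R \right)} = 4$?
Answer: $212$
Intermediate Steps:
$k{\left(I,L \right)} = -4 + I + L + I L$ ($k{\left(I,L \right)} = \left(I + L\right) + \left(1 I L - 4\right) = \left(I + L\right) + \left(I L - 4\right) = \left(I + L\right) + \left(-4 + I L\right) = -4 + I + L + I L$)
$k{\left(D{\left(5,-1 \right)},4 \right)} + 16 \cdot 12 = \left(-4 + 4 + 4 + 4 \cdot 4\right) + 16 \cdot 12 = \left(-4 + 4 + 4 + 16\right) + 192 = 20 + 192 = 212$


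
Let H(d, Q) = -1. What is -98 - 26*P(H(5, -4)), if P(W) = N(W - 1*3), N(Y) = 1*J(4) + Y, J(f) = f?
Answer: -98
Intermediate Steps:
N(Y) = 4 + Y (N(Y) = 1*4 + Y = 4 + Y)
P(W) = 1 + W (P(W) = 4 + (W - 1*3) = 4 + (W - 3) = 4 + (-3 + W) = 1 + W)
-98 - 26*P(H(5, -4)) = -98 - 26*(1 - 1) = -98 - 26*0 = -98 + 0 = -98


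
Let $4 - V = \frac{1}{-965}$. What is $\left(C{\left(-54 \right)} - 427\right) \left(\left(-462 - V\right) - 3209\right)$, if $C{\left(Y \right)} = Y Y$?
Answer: $- \frac{8826929864}{965} \approx -9.1471 \cdot 10^{6}$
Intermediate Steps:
$C{\left(Y \right)} = Y^{2}$
$V = \frac{3861}{965}$ ($V = 4 - \frac{1}{-965} = 4 - - \frac{1}{965} = 4 + \frac{1}{965} = \frac{3861}{965} \approx 4.001$)
$\left(C{\left(-54 \right)} - 427\right) \left(\left(-462 - V\right) - 3209\right) = \left(\left(-54\right)^{2} - 427\right) \left(\left(-462 - \frac{3861}{965}\right) - 3209\right) = \left(2916 - 427\right) \left(\left(-462 - \frac{3861}{965}\right) - 3209\right) = 2489 \left(- \frac{449691}{965} - 3209\right) = 2489 \left(- \frac{3546376}{965}\right) = - \frac{8826929864}{965}$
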